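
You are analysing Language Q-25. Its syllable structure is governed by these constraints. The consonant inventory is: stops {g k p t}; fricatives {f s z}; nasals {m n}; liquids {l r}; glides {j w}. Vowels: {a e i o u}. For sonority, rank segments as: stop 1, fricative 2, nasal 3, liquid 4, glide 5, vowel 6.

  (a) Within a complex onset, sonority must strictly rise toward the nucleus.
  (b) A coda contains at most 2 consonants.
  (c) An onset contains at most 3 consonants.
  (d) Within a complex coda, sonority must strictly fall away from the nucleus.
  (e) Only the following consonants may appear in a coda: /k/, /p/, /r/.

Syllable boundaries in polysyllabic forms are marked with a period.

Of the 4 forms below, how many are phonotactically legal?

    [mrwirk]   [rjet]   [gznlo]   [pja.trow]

1

[mrwirk] — σ1 onset /mrw/ (3→4→5 rises), coda /rk/ (4→1 falls) ok → phonotactically legal
[rjet] — violates constraint (e): syllable 1 coda contains /t/, which is not a licensed coda consonant → phonotactically illegal
[gznlo] — violates constraint (c): syllable 1 onset /gznl/ has 4 consonants (> 3) → phonotactically illegal
[pja.trow] — violates constraint (e): syllable 2 coda contains /w/, which is not a licensed coda consonant → phonotactically illegal
Phonotactically legal: [mrwirk] → 1.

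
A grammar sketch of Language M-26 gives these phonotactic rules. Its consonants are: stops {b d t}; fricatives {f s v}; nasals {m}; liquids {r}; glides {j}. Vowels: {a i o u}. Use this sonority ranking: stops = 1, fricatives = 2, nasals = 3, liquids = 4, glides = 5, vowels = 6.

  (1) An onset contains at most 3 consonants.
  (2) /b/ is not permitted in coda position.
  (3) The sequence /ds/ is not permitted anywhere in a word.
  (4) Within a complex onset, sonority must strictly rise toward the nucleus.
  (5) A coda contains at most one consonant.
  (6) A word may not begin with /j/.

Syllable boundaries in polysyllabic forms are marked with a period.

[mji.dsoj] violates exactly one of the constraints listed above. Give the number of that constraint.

[mji.dsoj]: contains banned sequence /ds/.
This is a violation of constraint 3: "The sequence /ds/ is not permitted anywhere in a word."
The remaining constraints (1, 2, 4, 5, 6) are satisfied.

3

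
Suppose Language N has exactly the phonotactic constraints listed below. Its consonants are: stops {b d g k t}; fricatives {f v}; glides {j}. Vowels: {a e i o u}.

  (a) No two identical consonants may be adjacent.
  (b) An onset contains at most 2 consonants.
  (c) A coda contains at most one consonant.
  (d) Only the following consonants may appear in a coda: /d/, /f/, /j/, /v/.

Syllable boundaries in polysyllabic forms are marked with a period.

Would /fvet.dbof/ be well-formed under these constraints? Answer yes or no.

/fvet.dbof/ — violates constraint (d): syllable 1 coda contains /t/, which is not a licensed coda consonant → ill-formed

no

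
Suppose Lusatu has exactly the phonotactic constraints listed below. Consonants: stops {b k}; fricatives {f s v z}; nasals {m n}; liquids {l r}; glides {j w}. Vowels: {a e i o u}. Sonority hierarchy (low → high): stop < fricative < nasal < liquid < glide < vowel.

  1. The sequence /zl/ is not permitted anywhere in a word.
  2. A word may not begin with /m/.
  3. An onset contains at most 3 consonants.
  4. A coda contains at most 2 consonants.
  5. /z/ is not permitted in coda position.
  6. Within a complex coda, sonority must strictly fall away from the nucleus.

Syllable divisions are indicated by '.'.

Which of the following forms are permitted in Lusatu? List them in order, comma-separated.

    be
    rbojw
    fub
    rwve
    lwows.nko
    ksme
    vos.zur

be, fub, rwve, lwows.nko, ksme, vos.zur

be — σ1 onset /b/, coda /∅/ ok → permitted
rbojw — violates constraint 6: syllable 1 coda /jw/: /j/ (glide, 5) → /w/ (glide, 5) does not fall → not permitted
fub — σ1 onset /f/, coda /b/ ok → permitted
rwve — σ1 onset /rwv/ (3C), coda /∅/ ok → permitted
lwows.nko — σ1 onset /lw/ (2C), coda /ws/ (5→2 falls) ok; σ2 onset /nk/ (2C), coda /∅/ ok → permitted
ksme — σ1 onset /ksm/ (3C), coda /∅/ ok → permitted
vos.zur — σ1 onset /v/, coda /s/ ok; σ2 onset /z/, coda /r/ ok → permitted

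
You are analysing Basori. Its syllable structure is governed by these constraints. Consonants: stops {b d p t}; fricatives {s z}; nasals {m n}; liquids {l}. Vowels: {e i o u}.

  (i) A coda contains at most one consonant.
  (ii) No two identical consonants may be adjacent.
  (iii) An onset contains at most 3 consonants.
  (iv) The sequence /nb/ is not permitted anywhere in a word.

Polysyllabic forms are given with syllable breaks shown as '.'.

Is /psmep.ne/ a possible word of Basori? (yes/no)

/psmep.ne/ — σ1 onset /psm/ (3C), coda /p/ ok; σ2 onset /n/, coda /∅/ ok → licit

yes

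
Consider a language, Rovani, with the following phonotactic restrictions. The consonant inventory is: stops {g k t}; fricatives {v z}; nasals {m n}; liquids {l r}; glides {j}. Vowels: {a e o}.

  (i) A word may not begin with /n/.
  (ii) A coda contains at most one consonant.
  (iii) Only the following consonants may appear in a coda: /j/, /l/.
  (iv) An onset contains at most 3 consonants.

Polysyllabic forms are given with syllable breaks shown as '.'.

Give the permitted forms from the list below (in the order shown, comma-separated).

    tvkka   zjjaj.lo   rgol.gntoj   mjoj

tvkka — violates constraint (iv): syllable 1 onset /tvkk/ has 4 consonants (> 3) → not permitted
zjjaj.lo — σ1 onset /zjj/ (3C), coda /j/ ok; σ2 onset /l/, coda /∅/ ok → permitted
rgol.gntoj — σ1 onset /rg/ (2C), coda /l/ ok; σ2 onset /gnt/ (3C), coda /j/ ok → permitted
mjoj — σ1 onset /mj/ (2C), coda /j/ ok → permitted

zjjaj.lo, rgol.gntoj, mjoj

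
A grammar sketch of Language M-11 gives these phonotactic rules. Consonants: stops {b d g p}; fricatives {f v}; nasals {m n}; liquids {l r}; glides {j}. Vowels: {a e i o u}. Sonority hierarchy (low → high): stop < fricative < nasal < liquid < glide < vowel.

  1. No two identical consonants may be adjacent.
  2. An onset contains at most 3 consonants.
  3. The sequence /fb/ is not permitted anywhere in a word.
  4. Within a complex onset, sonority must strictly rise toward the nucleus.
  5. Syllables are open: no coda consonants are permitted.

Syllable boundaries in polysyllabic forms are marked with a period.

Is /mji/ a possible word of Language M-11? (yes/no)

yes

/mji/ — σ1 onset /mj/ (3→5 rises), coda /∅/ ok → permitted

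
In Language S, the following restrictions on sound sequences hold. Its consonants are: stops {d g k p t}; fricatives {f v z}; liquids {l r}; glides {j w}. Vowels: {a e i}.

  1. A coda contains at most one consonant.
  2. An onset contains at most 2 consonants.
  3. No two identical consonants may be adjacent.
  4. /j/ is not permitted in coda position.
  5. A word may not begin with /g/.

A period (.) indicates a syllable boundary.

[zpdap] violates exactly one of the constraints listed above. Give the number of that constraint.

[zpdap]: syllable 1 onset /zpd/ has 3 consonants (> 2).
This is a violation of constraint 2: "An onset contains at most 2 consonants."
The remaining constraints (1, 3, 4, 5) are satisfied.

2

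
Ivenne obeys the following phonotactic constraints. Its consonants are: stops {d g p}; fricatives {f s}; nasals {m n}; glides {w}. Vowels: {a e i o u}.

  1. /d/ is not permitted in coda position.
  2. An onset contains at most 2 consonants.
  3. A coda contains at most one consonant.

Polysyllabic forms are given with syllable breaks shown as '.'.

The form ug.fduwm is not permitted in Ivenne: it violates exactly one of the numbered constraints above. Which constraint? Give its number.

ug.fduwm: syllable 2 coda /wm/ has 2 consonants (> 1).
This is a violation of constraint 3: "A coda contains at most one consonant."
The remaining constraints (1, 2) are satisfied.

3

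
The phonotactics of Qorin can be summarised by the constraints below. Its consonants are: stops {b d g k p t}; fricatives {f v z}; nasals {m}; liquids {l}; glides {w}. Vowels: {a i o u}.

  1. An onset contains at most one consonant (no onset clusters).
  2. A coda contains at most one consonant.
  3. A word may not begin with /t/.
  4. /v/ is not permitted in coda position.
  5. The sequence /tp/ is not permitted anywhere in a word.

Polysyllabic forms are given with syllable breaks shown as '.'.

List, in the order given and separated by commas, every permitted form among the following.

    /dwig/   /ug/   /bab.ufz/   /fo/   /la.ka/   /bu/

/ug/, /fo/, /la.ka/, /bu/

/dwig/ — violates constraint 1: syllable 1 onset /dw/ has 2 consonants (> 1) → not permitted
/ug/ — σ1 onset /∅/, coda /g/ ok → permitted
/bab.ufz/ — violates constraint 2: syllable 2 coda /fz/ has 2 consonants (> 1) → not permitted
/fo/ — σ1 onset /f/, coda /∅/ ok → permitted
/la.ka/ — σ1 onset /l/, coda /∅/ ok; σ2 onset /k/, coda /∅/ ok → permitted
/bu/ — σ1 onset /b/, coda /∅/ ok → permitted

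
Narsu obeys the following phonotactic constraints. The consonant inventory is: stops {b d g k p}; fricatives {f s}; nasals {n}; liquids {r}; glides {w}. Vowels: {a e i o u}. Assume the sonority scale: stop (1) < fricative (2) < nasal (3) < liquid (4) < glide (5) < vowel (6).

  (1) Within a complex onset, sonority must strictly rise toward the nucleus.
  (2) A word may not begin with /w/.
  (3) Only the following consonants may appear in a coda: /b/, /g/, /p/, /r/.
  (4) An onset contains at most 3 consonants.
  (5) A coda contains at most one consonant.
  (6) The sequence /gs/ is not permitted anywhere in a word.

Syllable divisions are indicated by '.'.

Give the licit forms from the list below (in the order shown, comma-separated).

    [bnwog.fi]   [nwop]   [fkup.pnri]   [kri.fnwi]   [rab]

[bnwog.fi] — σ1 onset /bnw/ (1→3→5 rises), coda /g/ ok; σ2 onset /f/, coda /∅/ ok → licit
[nwop] — σ1 onset /nw/ (3→5 rises), coda /p/ ok → licit
[fkup.pnri] — violates constraint 1: syllable 1 onset /fk/: /f/ (fricative, 2) → /k/ (stop, 1) does not rise → illicit
[kri.fnwi] — σ1 onset /kr/ (1→4 rises), coda /∅/ ok; σ2 onset /fnw/ (2→3→5 rises), coda /∅/ ok → licit
[rab] — σ1 onset /r/, coda /b/ ok → licit

[bnwog.fi], [nwop], [kri.fnwi], [rab]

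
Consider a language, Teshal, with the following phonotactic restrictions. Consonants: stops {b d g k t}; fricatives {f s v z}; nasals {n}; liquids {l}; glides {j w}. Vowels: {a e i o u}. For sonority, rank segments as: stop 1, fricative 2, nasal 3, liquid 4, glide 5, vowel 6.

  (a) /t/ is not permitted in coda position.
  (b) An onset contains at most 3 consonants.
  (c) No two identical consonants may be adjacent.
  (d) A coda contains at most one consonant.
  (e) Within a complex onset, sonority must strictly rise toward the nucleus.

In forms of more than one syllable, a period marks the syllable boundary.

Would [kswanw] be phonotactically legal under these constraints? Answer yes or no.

no

[kswanw] — violates constraint (d): syllable 1 coda /nw/ has 2 consonants (> 1) → phonotactically illegal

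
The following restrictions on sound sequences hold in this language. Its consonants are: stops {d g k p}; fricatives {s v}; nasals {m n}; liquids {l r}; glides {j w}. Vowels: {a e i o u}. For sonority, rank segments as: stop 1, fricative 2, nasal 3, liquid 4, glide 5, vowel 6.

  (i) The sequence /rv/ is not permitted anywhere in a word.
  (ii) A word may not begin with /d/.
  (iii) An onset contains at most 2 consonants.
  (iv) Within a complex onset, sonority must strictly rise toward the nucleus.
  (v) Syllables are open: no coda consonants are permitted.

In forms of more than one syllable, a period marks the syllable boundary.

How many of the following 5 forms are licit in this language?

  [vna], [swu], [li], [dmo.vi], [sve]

[vna] — σ1 onset /vn/ (2→3 rises), coda /∅/ ok → licit
[swu] — σ1 onset /sw/ (2→5 rises), coda /∅/ ok → licit
[li] — σ1 onset /l/, coda /∅/ ok → licit
[dmo.vi] — violates constraint (ii): word begins with /d/ → illicit
[sve] — violates constraint (iv): syllable 1 onset /sv/: /s/ (fricative, 2) → /v/ (fricative, 2) does not rise → illicit
Licit: [vna], [swu], [li] → 3.

3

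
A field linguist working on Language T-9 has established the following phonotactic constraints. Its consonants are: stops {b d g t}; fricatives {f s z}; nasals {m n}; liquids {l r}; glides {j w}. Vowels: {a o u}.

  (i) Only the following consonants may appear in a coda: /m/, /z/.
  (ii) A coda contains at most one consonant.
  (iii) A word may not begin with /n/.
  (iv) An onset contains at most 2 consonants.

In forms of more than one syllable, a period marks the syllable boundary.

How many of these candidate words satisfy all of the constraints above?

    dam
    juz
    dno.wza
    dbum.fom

dam — σ1 onset /d/, coda /m/ ok → well-formed
juz — σ1 onset /j/, coda /z/ ok → well-formed
dno.wza — σ1 onset /dn/ (2C), coda /∅/ ok; σ2 onset /wz/ (2C), coda /∅/ ok → well-formed
dbum.fom — σ1 onset /db/ (2C), coda /m/ ok; σ2 onset /f/, coda /m/ ok → well-formed
Well-formed: dam, juz, dno.wza, dbum.fom → 4.

4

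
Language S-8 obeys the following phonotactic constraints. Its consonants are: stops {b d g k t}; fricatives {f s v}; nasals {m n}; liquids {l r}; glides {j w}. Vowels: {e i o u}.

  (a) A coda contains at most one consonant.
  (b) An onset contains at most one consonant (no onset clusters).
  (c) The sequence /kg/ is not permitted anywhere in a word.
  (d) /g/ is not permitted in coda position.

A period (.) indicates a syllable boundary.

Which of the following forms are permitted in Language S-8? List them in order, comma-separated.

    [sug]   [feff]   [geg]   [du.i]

[du.i]

[sug] — violates constraint (d): syllable 1 coda contains /g/ → not permitted
[feff] — violates constraint (a): syllable 1 coda /ff/ has 2 consonants (> 1) → not permitted
[geg] — violates constraint (d): syllable 1 coda contains /g/ → not permitted
[du.i] — σ1 onset /d/, coda /∅/ ok; σ2 onset /∅/, coda /∅/ ok → permitted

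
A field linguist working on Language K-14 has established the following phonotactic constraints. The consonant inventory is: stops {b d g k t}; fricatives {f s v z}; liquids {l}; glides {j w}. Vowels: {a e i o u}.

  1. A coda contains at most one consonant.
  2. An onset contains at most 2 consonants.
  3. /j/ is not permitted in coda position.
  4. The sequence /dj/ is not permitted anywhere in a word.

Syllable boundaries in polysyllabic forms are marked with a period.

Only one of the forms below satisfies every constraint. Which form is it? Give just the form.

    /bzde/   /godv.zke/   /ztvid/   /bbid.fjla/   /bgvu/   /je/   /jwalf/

/je/

/bzde/ — violates constraint 2: syllable 1 onset /bzd/ has 3 consonants (> 2) → illicit
/godv.zke/ — violates constraint 1: syllable 1 coda /dv/ has 2 consonants (> 1) → illicit
/ztvid/ — violates constraint 2: syllable 1 onset /ztv/ has 3 consonants (> 2) → illicit
/bbid.fjla/ — violates constraint 2: syllable 2 onset /fjl/ has 3 consonants (> 2) → illicit
/bgvu/ — violates constraint 2: syllable 1 onset /bgv/ has 3 consonants (> 2) → illicit
/je/ — σ1 onset /j/, coda /∅/ ok → licit
/jwalf/ — violates constraint 1: syllable 1 coda /lf/ has 2 consonants (> 1) → illicit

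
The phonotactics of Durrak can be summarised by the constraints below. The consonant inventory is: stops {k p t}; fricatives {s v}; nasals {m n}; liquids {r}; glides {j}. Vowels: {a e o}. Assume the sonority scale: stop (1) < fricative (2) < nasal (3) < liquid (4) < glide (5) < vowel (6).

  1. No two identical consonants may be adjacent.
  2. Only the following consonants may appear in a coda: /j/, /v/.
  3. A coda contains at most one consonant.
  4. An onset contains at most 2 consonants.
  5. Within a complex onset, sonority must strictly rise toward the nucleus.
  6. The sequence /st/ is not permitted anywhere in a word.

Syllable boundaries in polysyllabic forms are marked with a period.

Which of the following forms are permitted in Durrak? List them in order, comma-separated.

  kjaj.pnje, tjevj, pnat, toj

toj

kjaj.pnje — violates constraint 4: syllable 2 onset /pnj/ has 3 consonants (> 2) → not permitted
tjevj — violates constraint 3: syllable 1 coda /vj/ has 2 consonants (> 1) → not permitted
pnat — violates constraint 2: syllable 1 coda contains /t/, which is not a licensed coda consonant → not permitted
toj — σ1 onset /t/, coda /j/ ok → permitted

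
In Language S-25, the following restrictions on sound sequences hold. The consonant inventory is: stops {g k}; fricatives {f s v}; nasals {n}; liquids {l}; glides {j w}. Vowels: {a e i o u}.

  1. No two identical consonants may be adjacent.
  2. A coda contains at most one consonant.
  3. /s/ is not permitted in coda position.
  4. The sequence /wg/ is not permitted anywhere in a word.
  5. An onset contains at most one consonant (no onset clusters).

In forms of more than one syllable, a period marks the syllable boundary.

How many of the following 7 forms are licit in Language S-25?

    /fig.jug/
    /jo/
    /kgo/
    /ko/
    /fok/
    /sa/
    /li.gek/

/fig.jug/ — σ1 onset /f/, coda /g/ ok; σ2 onset /j/, coda /g/ ok → licit
/jo/ — σ1 onset /j/, coda /∅/ ok → licit
/kgo/ — violates constraint 5: syllable 1 onset /kg/ has 2 consonants (> 1) → illicit
/ko/ — σ1 onset /k/, coda /∅/ ok → licit
/fok/ — σ1 onset /f/, coda /k/ ok → licit
/sa/ — σ1 onset /s/, coda /∅/ ok → licit
/li.gek/ — σ1 onset /l/, coda /∅/ ok; σ2 onset /g/, coda /k/ ok → licit
Licit: /fig.jug/, /jo/, /ko/, /fok/, /sa/, /li.gek/ → 6.

6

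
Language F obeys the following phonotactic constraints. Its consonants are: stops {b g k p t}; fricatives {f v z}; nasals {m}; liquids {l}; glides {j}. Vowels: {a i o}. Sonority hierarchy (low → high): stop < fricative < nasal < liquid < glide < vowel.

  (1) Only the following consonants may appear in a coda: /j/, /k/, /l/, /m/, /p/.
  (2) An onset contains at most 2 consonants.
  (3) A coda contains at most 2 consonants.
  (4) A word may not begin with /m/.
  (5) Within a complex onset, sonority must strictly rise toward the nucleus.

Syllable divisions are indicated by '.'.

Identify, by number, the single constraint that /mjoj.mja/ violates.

/mjoj.mja/: word begins with /m/.
This is a violation of constraint 4: "A word may not begin with /m/."
The remaining constraints (1, 2, 3, 5) are satisfied.

4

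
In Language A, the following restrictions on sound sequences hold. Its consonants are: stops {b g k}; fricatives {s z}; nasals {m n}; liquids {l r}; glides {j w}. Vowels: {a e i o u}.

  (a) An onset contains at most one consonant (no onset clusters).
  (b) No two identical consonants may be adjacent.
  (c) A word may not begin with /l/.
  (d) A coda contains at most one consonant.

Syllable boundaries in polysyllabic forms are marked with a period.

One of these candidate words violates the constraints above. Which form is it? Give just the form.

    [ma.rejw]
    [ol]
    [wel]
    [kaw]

[ma.rejw] — violates constraint (d): syllable 2 coda /jw/ has 2 consonants (> 1) → phonotactically illegal
[ol] — σ1 onset /∅/, coda /l/ ok → phonotactically legal
[wel] — σ1 onset /w/, coda /l/ ok → phonotactically legal
[kaw] — σ1 onset /k/, coda /w/ ok → phonotactically legal

[ma.rejw]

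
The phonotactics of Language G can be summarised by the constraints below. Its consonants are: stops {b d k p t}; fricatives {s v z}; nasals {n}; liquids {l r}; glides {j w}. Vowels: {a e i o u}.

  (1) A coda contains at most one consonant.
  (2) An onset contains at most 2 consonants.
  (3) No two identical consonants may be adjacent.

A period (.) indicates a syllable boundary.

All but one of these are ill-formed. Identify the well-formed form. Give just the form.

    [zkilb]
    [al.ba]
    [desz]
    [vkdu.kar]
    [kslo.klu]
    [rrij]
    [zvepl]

[al.ba]

[zkilb] — violates constraint 1: syllable 1 coda /lb/ has 2 consonants (> 1) → ill-formed
[al.ba] — σ1 onset /∅/, coda /l/ ok; σ2 onset /b/, coda /∅/ ok → well-formed
[desz] — violates constraint 1: syllable 1 coda /sz/ has 2 consonants (> 1) → ill-formed
[vkdu.kar] — violates constraint 2: syllable 1 onset /vkd/ has 3 consonants (> 2) → ill-formed
[kslo.klu] — violates constraint 2: syllable 1 onset /ksl/ has 3 consonants (> 2) → ill-formed
[rrij] — violates constraint 3: adjacent identical consonants /rr/ → ill-formed
[zvepl] — violates constraint 1: syllable 1 coda /pl/ has 2 consonants (> 1) → ill-formed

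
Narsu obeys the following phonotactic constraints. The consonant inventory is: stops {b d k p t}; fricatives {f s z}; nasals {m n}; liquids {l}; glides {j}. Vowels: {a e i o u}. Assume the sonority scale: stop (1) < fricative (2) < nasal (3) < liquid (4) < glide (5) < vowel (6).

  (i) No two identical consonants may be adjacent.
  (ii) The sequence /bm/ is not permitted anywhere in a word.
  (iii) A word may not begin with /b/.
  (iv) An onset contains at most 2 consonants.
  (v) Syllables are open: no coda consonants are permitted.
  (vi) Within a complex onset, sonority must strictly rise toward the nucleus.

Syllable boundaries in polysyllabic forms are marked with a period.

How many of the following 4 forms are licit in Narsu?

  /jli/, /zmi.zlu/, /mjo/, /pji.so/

3

/jli/ — violates constraint (vi): syllable 1 onset /jl/: /j/ (glide, 5) → /l/ (liquid, 4) does not rise → illicit
/zmi.zlu/ — σ1 onset /zm/ (2→3 rises), coda /∅/ ok; σ2 onset /zl/ (2→4 rises), coda /∅/ ok → licit
/mjo/ — σ1 onset /mj/ (3→5 rises), coda /∅/ ok → licit
/pji.so/ — σ1 onset /pj/ (1→5 rises), coda /∅/ ok; σ2 onset /s/, coda /∅/ ok → licit
Licit: /zmi.zlu/, /mjo/, /pji.so/ → 3.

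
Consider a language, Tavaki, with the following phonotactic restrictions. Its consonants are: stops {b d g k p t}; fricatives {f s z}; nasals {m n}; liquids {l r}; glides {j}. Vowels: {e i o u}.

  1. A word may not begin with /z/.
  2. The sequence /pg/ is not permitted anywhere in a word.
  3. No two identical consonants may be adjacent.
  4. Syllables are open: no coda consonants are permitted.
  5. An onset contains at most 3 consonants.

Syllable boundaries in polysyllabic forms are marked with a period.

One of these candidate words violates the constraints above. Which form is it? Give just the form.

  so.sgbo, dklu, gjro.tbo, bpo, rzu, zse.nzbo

zse.nzbo

so.sgbo — σ1 onset /s/, coda /∅/ ok; σ2 onset /sgb/ (3C), coda /∅/ ok → phonotactically legal
dklu — σ1 onset /dkl/ (3C), coda /∅/ ok → phonotactically legal
gjro.tbo — σ1 onset /gjr/ (3C), coda /∅/ ok; σ2 onset /tb/ (2C), coda /∅/ ok → phonotactically legal
bpo — σ1 onset /bp/ (2C), coda /∅/ ok → phonotactically legal
rzu — σ1 onset /rz/ (2C), coda /∅/ ok → phonotactically legal
zse.nzbo — violates constraint 1: word begins with /z/ → phonotactically illegal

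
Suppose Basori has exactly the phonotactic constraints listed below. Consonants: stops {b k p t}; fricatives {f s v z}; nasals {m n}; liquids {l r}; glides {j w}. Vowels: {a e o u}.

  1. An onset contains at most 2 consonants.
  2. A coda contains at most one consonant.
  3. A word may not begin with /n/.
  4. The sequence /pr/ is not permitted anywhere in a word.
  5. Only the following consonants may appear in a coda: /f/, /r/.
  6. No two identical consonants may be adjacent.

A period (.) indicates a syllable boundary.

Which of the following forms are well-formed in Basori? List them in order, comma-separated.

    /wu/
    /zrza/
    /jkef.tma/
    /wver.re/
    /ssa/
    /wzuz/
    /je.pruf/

/wu/ — σ1 onset /w/, coda /∅/ ok → well-formed
/zrza/ — violates constraint 1: syllable 1 onset /zrz/ has 3 consonants (> 2) → ill-formed
/jkef.tma/ — σ1 onset /jk/ (2C), coda /f/ ok; σ2 onset /tm/ (2C), coda /∅/ ok → well-formed
/wver.re/ — violates constraint 6: adjacent identical consonants /rr/ → ill-formed
/ssa/ — violates constraint 6: adjacent identical consonants /ss/ → ill-formed
/wzuz/ — violates constraint 5: syllable 1 coda contains /z/, which is not a licensed coda consonant → ill-formed
/je.pruf/ — violates constraint 4: contains banned sequence /pr/ → ill-formed

/wu/, /jkef.tma/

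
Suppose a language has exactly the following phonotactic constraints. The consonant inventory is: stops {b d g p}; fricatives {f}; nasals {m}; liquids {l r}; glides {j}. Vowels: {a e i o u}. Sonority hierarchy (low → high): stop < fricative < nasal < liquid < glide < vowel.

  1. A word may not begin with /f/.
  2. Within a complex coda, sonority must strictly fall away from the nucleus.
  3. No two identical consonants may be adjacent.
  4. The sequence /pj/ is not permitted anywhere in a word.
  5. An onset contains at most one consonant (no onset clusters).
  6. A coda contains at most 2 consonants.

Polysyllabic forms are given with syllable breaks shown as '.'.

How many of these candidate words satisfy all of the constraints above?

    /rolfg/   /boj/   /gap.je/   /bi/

/rolfg/ — violates constraint 6: syllable 1 coda /lfg/ has 3 consonants (> 2) → ill-formed
/boj/ — σ1 onset /b/, coda /j/ ok → well-formed
/gap.je/ — violates constraint 4: contains banned sequence /pj/ → ill-formed
/bi/ — σ1 onset /b/, coda /∅/ ok → well-formed
Well-formed: /boj/, /bi/ → 2.

2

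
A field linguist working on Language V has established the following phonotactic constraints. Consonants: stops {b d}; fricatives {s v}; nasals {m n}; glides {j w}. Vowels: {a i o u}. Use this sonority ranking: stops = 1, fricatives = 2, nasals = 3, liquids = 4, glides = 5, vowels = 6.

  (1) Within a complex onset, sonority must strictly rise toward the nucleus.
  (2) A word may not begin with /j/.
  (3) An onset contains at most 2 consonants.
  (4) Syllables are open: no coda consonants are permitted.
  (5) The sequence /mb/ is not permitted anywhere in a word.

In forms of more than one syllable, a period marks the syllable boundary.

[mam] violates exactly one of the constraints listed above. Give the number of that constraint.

[mam]: syllable 1 coda /m/ has 1 consonant (> 0).
This is a violation of constraint 4: "Syllables are open: no coda consonants are permitted."
The remaining constraints (1, 2, 3, 5) are satisfied.

4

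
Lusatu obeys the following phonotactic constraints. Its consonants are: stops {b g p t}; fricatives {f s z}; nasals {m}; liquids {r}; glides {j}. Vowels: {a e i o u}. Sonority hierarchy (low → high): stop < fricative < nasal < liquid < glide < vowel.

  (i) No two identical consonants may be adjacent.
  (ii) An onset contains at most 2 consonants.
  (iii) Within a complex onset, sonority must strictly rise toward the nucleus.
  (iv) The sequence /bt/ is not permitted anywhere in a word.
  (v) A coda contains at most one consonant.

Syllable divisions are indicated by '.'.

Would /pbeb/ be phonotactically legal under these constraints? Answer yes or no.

no

/pbeb/ — violates constraint (iii): syllable 1 onset /pb/: /p/ (stop, 1) → /b/ (stop, 1) does not rise → phonotactically illegal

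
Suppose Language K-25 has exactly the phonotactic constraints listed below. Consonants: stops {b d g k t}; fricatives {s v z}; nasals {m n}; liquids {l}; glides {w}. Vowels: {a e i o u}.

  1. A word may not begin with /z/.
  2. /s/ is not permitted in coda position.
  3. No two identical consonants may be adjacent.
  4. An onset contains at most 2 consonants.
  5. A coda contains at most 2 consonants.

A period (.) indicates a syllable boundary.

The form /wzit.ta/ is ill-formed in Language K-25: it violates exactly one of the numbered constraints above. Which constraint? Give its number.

/wzit.ta/: adjacent identical consonants /tt/.
This is a violation of constraint 3: "No two identical consonants may be adjacent."
The remaining constraints (1, 2, 4, 5) are satisfied.

3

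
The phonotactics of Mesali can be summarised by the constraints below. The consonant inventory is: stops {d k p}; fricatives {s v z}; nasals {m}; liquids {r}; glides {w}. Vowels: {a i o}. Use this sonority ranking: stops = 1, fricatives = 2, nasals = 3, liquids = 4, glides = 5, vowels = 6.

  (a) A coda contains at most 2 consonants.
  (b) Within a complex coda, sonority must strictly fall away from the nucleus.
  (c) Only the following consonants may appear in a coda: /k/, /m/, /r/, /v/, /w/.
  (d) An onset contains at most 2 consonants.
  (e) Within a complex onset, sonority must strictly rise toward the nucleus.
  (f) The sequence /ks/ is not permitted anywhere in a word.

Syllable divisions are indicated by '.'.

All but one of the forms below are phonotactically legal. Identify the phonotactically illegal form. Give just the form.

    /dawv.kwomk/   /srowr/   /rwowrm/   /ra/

/dawv.kwomk/ — σ1 onset /d/, coda /wv/ (5→2 falls) ok; σ2 onset /kw/ (1→5 rises), coda /mk/ (3→1 falls) ok → phonotactically legal
/srowr/ — σ1 onset /sr/ (2→4 rises), coda /wr/ (5→4 falls) ok → phonotactically legal
/rwowrm/ — violates constraint (a): syllable 1 coda /wrm/ has 3 consonants (> 2) → phonotactically illegal
/ra/ — σ1 onset /r/, coda /∅/ ok → phonotactically legal

/rwowrm/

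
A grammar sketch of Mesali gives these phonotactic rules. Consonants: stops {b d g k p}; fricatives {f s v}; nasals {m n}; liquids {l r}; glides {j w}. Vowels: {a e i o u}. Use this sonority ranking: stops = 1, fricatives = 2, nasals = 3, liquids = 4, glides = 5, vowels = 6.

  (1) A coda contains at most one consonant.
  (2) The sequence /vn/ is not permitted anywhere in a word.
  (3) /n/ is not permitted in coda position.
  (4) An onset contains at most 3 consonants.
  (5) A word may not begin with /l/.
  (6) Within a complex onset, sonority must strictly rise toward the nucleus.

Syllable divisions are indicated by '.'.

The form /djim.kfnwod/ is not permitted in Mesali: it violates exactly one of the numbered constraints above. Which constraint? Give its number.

/djim.kfnwod/: syllable 2 onset /kfnw/ has 4 consonants (> 3).
This is a violation of constraint 4: "An onset contains at most 3 consonants."
The remaining constraints (1, 2, 3, 5, 6) are satisfied.

4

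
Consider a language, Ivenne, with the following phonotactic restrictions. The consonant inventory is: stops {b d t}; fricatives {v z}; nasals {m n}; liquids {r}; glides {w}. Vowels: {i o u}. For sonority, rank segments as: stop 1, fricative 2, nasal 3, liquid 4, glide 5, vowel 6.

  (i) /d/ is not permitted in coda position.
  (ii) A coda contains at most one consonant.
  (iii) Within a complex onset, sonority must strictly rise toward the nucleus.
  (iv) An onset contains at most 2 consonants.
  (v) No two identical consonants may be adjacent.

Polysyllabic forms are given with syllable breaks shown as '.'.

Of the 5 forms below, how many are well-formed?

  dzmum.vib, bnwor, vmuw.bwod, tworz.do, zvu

dzmum.vib — violates constraint (iv): syllable 1 onset /dzm/ has 3 consonants (> 2) → ill-formed
bnwor — violates constraint (iv): syllable 1 onset /bnw/ has 3 consonants (> 2) → ill-formed
vmuw.bwod — violates constraint (i): syllable 2 coda contains /d/ → ill-formed
tworz.do — violates constraint (ii): syllable 1 coda /rz/ has 2 consonants (> 1) → ill-formed
zvu — violates constraint (iii): syllable 1 onset /zv/: /z/ (fricative, 2) → /v/ (fricative, 2) does not rise → ill-formed
No form is well-formed → 0.

0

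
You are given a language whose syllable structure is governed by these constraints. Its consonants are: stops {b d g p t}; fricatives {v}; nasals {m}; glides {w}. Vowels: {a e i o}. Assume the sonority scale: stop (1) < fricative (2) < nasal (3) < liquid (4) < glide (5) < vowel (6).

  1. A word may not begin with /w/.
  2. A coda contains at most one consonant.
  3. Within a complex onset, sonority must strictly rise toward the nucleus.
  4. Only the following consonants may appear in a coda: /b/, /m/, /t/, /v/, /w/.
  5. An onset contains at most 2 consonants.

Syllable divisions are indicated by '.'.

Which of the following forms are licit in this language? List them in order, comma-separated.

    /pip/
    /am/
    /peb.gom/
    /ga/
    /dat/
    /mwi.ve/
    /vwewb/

/am/, /peb.gom/, /ga/, /dat/, /mwi.ve/

/pip/ — violates constraint 4: syllable 1 coda contains /p/, which is not a licensed coda consonant → illicit
/am/ — σ1 onset /∅/, coda /m/ ok → licit
/peb.gom/ — σ1 onset /p/, coda /b/ ok; σ2 onset /g/, coda /m/ ok → licit
/ga/ — σ1 onset /g/, coda /∅/ ok → licit
/dat/ — σ1 onset /d/, coda /t/ ok → licit
/mwi.ve/ — σ1 onset /mw/ (3→5 rises), coda /∅/ ok; σ2 onset /v/, coda /∅/ ok → licit
/vwewb/ — violates constraint 2: syllable 1 coda /wb/ has 2 consonants (> 1) → illicit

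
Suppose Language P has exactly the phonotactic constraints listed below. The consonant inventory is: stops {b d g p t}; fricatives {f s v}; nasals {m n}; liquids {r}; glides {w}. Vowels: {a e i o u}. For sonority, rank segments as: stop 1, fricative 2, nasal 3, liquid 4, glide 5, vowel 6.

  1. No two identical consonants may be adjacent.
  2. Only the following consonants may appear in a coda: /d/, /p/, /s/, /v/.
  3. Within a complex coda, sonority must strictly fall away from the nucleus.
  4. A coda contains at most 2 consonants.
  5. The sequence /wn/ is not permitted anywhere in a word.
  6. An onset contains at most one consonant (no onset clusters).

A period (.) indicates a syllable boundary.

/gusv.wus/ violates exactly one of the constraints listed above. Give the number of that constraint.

3

/gusv.wus/: syllable 1 coda /sv/: /s/ (fricative, 2) → /v/ (fricative, 2) does not fall.
This is a violation of constraint 3: "Within a complex coda, sonority must strictly fall away from the nucleus."
The remaining constraints (1, 2, 4, 5, 6) are satisfied.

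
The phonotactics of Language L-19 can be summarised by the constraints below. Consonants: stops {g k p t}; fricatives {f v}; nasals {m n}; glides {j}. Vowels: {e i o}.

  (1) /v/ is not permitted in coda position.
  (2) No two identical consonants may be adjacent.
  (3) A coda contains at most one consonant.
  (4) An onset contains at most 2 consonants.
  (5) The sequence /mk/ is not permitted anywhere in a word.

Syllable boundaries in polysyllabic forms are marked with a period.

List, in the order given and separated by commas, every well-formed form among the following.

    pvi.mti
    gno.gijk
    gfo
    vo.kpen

pvi.mti — σ1 onset /pv/ (2C), coda /∅/ ok; σ2 onset /mt/ (2C), coda /∅/ ok → well-formed
gno.gijk — violates constraint 3: syllable 2 coda /jk/ has 2 consonants (> 1) → ill-formed
gfo — σ1 onset /gf/ (2C), coda /∅/ ok → well-formed
vo.kpen — σ1 onset /v/, coda /∅/ ok; σ2 onset /kp/ (2C), coda /n/ ok → well-formed

pvi.mti, gfo, vo.kpen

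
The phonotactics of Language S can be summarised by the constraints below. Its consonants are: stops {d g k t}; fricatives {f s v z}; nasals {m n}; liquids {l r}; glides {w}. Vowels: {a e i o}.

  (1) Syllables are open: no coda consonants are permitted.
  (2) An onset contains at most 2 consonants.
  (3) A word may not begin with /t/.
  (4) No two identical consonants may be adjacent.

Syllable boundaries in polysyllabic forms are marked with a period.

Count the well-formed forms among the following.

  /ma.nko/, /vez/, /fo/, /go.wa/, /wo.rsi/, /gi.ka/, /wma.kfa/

6

/ma.nko/ — σ1 onset /m/, coda /∅/ ok; σ2 onset /nk/ (2C), coda /∅/ ok → well-formed
/vez/ — violates constraint 1: syllable 1 coda /z/ has 1 consonant (> 0) → ill-formed
/fo/ — σ1 onset /f/, coda /∅/ ok → well-formed
/go.wa/ — σ1 onset /g/, coda /∅/ ok; σ2 onset /w/, coda /∅/ ok → well-formed
/wo.rsi/ — σ1 onset /w/, coda /∅/ ok; σ2 onset /rs/ (2C), coda /∅/ ok → well-formed
/gi.ka/ — σ1 onset /g/, coda /∅/ ok; σ2 onset /k/, coda /∅/ ok → well-formed
/wma.kfa/ — σ1 onset /wm/ (2C), coda /∅/ ok; σ2 onset /kf/ (2C), coda /∅/ ok → well-formed
Well-formed: /ma.nko/, /fo/, /go.wa/, /wo.rsi/, /gi.ka/, /wma.kfa/ → 6.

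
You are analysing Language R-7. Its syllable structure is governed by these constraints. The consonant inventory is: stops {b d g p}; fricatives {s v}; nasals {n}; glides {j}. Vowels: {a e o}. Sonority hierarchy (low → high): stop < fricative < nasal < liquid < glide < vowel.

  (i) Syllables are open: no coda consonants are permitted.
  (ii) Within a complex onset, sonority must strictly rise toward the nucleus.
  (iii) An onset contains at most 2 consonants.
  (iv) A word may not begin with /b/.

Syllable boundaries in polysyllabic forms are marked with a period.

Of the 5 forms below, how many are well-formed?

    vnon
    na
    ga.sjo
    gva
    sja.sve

vnon — violates constraint (i): syllable 1 coda /n/ has 1 consonant (> 0) → ill-formed
na — σ1 onset /n/, coda /∅/ ok → well-formed
ga.sjo — σ1 onset /g/, coda /∅/ ok; σ2 onset /sj/ (2→5 rises), coda /∅/ ok → well-formed
gva — σ1 onset /gv/ (1→2 rises), coda /∅/ ok → well-formed
sja.sve — violates constraint (ii): syllable 2 onset /sv/: /s/ (fricative, 2) → /v/ (fricative, 2) does not rise → ill-formed
Well-formed: na, ga.sjo, gva → 3.

3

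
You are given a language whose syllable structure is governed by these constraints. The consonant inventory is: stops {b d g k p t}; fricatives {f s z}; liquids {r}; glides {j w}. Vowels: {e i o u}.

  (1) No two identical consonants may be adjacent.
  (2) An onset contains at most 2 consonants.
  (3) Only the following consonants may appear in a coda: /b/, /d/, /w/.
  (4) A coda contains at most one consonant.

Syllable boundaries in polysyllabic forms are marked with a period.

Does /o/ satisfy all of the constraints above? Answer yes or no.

/o/ — σ1 onset /∅/, coda /∅/ ok → permitted

yes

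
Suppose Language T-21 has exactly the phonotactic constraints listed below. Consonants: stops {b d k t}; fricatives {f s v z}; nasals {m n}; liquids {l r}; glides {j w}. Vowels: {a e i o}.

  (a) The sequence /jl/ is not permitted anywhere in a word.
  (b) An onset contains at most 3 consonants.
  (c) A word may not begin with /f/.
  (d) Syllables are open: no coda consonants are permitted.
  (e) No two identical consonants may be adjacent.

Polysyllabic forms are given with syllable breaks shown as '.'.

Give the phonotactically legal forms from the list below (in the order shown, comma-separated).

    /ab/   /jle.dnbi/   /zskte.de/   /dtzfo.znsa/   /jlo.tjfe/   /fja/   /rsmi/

/ab/ — violates constraint (d): syllable 1 coda /b/ has 1 consonant (> 0) → phonotactically illegal
/jle.dnbi/ — violates constraint (a): contains banned sequence /jl/ → phonotactically illegal
/zskte.de/ — violates constraint (b): syllable 1 onset /zskt/ has 4 consonants (> 3) → phonotactically illegal
/dtzfo.znsa/ — violates constraint (b): syllable 1 onset /dtzf/ has 4 consonants (> 3) → phonotactically illegal
/jlo.tjfe/ — violates constraint (a): contains banned sequence /jl/ → phonotactically illegal
/fja/ — violates constraint (c): word begins with /f/ → phonotactically illegal
/rsmi/ — σ1 onset /rsm/ (3C), coda /∅/ ok → phonotactically legal

/rsmi/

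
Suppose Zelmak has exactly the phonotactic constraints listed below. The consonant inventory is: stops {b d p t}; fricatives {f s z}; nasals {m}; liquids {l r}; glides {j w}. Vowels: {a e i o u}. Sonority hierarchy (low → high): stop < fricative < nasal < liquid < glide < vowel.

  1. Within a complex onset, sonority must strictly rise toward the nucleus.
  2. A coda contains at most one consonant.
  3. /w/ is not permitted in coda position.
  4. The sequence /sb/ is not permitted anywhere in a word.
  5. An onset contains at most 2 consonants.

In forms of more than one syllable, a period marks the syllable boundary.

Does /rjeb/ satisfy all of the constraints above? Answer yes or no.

yes

/rjeb/ — σ1 onset /rj/ (4→5 rises), coda /b/ ok → phonotactically legal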